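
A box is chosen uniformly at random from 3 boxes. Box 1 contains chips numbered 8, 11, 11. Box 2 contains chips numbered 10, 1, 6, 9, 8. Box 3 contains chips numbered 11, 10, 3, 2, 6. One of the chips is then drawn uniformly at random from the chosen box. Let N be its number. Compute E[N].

E[N | box 1] = (8+11+11)/3 = 10.
E[N | box 2] = (10+1+6+9+8)/5 = 34/5.
E[N | box 3] = (11+10+3+2+6)/5 = 32/5.
E[N] = (1/3)·(10) + (1/3)·(34/5) + (1/3)·(32/5) = 116/15.

116/15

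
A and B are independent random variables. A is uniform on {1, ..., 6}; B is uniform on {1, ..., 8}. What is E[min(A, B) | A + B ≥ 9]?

4

P(A + B ≥ 9) = 7/16.
Summing min(A,B)·P(x,y) over outcomes with A + B ≥ 9 gives 7/4.
E[min(A, B) | A + B ≥ 9] = (7/4) / (7/16) = 4.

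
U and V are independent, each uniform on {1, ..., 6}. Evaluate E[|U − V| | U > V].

P(U > V) = 5/12.
Summing |U−V|·P(x,y) over outcomes with U > V gives 35/36.
E[|U − V| | U > V] = (35/36) / (5/12) = 7/3.

7/3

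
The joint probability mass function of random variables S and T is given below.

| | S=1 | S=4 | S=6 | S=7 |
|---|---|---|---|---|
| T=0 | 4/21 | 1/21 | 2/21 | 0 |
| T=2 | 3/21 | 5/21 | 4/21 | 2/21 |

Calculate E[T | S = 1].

P(S = 1) = 1/3.
Σ T·P over the event = 0·(4/21) + 2·(3/21) = 2/7.
E[T | S = 1] = (2/7) / (1/3) = 6/7.

6/7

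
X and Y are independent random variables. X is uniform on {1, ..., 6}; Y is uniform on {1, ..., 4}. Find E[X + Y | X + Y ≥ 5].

P(X + Y ≥ 5) = 3/4.
Summing (X+Y)·P(x,y) over outcomes with X + Y ≥ 5 gives 31/6.
E[X + Y | X + Y ≥ 5] = (31/6) / (3/4) = 62/9.

62/9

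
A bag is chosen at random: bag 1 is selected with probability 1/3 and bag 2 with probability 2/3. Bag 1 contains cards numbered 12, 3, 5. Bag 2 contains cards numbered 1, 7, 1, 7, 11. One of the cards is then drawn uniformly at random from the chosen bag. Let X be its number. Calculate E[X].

E[X | bag 1] = (12+3+5)/3 = 20/3.
E[X | bag 2] = (1+7+1+7+11)/5 = 27/5.
By the law of total expectation,
E[X] = (1/3)·(20/3) + (2/3)·(27/5) = 262/45.

262/45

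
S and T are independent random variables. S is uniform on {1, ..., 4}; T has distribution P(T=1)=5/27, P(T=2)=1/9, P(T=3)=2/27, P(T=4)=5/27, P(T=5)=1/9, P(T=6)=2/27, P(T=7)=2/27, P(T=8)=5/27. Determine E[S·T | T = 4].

P(T = 4) = 5/27.
Summing ST·P(x,y) over outcomes with T = 4 gives 50/27.
E[S·T | T = 4] = (50/27) / (5/27) = 10.

10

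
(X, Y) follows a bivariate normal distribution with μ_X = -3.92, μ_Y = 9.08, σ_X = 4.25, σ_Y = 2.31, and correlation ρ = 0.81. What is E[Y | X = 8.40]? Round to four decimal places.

The regression of Y on X has slope ρ·σ_Y/σ_X and passes through (μ_X, μ_Y).
E[Y | X=8.40] = 9.08 + (0.81)·(2.31/4.25)·(8.40 − (-3.92)) = 9.08 + (0.44026)·(12.32) = 14.5040.

14.5040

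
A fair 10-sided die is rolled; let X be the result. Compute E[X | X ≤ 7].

Given X ≤ 7, X is equally likely to be any of {1, 2, 3, 4, 5, 6, 7}.
E[X | X ≤ 7] = (1 + 2 + 3 + 4 + 5 + 6 + 7) / 7 = 4.

4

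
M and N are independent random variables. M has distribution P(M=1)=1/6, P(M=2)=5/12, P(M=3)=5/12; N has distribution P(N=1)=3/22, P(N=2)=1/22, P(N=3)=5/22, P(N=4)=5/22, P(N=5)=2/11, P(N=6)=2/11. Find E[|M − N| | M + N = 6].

P(M + N = 6) = 29/132.
Summing |M−N|·P(x,y) over outcomes with M + N = 6 gives 41/132.
E[|M − N| | M + N = 6] = (41/132) / (29/132) = 41/29.

41/29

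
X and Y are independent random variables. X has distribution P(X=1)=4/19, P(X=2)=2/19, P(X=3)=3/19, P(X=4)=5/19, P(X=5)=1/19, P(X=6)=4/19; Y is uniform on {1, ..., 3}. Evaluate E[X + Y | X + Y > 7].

P(X + Y > 7) = 3/19.
Summing (X+Y)·P(x,y) over outcomes with X + Y > 7 gives 4/3.
E[X + Y | X + Y > 7] = (4/3) / (3/19) = 76/9.

76/9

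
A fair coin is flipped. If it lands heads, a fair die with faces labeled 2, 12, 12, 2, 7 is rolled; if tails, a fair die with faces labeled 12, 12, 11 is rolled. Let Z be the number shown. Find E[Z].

28/3

E[Z | heads] = (2+12+12+2+7)/5 = 7.
E[Z | tails] = (12+12+11)/3 = 35/3.
By the law of total expectation,
E[Z] = (1/2)·(7) + (1/2)·(35/3) = 28/3.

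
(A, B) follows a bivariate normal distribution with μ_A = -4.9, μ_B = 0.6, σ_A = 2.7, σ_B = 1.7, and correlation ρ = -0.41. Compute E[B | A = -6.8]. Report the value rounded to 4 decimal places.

E[B | A=x] = μ_B + ρ(σ_B/σ_A)(x − μ_A) for jointly normal variables.
E[B | A=-6.8] = 0.6 + (-0.41)·(1.7/2.7)·(-6.8 − (-4.9)) = 0.6 + (-0.25815)·(-1.9) = 1.0905.

1.0905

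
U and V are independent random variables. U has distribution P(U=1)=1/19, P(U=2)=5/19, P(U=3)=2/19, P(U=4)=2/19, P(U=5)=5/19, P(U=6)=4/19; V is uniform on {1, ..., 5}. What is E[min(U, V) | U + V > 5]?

20/7

P(U + V > 5) = 14/19.
Summing min(U,V)·P(x,y) over outcomes with U + V > 5 gives 40/19.
E[min(U, V) | U + V > 5] = (40/19) / (14/19) = 20/7.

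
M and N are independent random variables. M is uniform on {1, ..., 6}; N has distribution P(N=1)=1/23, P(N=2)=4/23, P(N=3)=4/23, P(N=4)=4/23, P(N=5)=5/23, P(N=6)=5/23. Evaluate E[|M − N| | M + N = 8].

P(M + N = 8) = 11/69.
Summing |M−N|·P(x,y) over outcomes with M + N = 8 gives 9/23.
E[|M − N| | M + N = 8] = (9/23) / (11/69) = 27/11.

27/11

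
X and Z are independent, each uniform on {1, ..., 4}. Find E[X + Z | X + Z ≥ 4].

P(X + Z ≥ 4) = 13/16.
Summing (X+Z)·P(x,y) over outcomes with X + Z ≥ 4 gives 9/2.
E[X + Z | X + Z ≥ 4] = (9/2) / (13/16) = 72/13.

72/13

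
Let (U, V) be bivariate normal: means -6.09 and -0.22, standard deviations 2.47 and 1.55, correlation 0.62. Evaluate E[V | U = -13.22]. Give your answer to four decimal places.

E[V | U=x] = μ_V + ρ(σ_V/σ_U)(x − μ_U) for jointly normal variables.
E[V | U=-13.22] = -0.22 + (0.62)·(1.55/2.47)·(-13.22 − (-6.09)) = -0.22 + (0.38907)·(-7.13) = -2.9941.

-2.9941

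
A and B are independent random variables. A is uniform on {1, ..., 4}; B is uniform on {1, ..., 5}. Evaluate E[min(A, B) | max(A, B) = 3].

9/5

Outcomes with max(A, B) = 3: (1,3), (2,3), (3,1), (3,2), (3,3), each with probability 1/20.
E[min(A, B) | max(A, B) = 3] = (1 + 2 + 1 + 2 + 3) / 5 = 9/5.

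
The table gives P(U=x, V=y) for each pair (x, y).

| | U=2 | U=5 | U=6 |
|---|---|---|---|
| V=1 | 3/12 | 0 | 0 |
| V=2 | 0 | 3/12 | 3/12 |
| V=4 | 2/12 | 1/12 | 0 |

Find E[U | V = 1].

P(V = 1) = 1/4.
Σ U·P over the event = 2·(3/12) = 1/2.
E[U | V = 1] = (1/2) / (1/4) = 2.

2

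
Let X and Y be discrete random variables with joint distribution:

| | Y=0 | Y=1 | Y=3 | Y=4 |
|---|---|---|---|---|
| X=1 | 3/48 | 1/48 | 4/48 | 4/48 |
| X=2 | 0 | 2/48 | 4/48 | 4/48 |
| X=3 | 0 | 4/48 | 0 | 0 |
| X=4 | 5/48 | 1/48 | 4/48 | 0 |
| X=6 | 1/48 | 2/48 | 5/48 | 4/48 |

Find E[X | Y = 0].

29/9

P(Y = 0) = 3/16.
Σ X·P over the event = 1·(3/48) + 4·(5/48) + 6·(1/48) = 29/48.
E[X | Y = 0] = (29/48) / (3/16) = 29/9.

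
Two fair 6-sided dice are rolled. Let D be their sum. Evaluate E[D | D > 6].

P(D > 6) = 7/12.
Σ over the event: 7·1/6 + 8·5/36 + 9·1/9 + 10·1/12 + 11·1/18 + 12·1/36 = 91/18.
E[D | D > 6] = (91/18) / (7/12) = 26/3.

26/3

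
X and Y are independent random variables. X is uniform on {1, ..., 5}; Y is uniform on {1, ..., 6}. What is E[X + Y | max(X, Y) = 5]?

Outcomes with max(X, Y) = 5: (1,5), (2,5), (3,5), (4,5), (5,1), (5,2), (5,3), (5,4), (5,5), each with probability 1/30.
E[X + Y | max(X, Y) = 5] = (6 + 7 + 8 + 9 + 6 + 7 + 8 + 9 + 10) / 9 = 70/9.

70/9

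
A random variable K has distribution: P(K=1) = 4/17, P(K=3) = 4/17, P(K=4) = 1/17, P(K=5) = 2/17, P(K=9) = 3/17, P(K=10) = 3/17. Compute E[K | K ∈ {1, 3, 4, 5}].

P(K ∈ {1, 3, 4, 5}) = 11/17.
Σ over the event: 1·4/17 + 3·4/17 + 4·1/17 + 5·2/17 = 30/17.
E[K | K ∈ {1, 3, 4, 5}] = (30/17) / (11/17) = 30/11.

30/11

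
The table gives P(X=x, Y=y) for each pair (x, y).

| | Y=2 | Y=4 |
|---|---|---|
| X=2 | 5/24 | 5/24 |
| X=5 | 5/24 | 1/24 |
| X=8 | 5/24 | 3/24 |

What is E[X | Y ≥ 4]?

13/3

P(Y ≥ 4) = 3/8.
Summing X·P(X=x,Y=y) over the conditioning event gives 13/8.
E[X | Y ≥ 4] = (13/8) / (3/8) = 13/3.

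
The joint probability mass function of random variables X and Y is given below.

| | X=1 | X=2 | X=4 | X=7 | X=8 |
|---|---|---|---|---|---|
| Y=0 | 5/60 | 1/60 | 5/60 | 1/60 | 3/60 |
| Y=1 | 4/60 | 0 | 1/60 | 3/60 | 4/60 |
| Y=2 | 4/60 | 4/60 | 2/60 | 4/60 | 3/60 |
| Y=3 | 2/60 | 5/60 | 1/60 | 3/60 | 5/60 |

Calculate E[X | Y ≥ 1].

P(Y ≥ 1) = 3/4.
Summing X·P(X=x,Y=y) over the conditioning event gives 7/2.
E[X | Y ≥ 1] = (7/2) / (3/4) = 14/3.

14/3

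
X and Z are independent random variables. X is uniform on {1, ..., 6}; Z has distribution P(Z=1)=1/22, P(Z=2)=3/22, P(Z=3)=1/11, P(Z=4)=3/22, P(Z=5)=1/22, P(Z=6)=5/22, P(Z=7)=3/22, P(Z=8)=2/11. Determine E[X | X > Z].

143/30

P(X > Z) = 5/22.
Summing X·P(x,y) over outcomes with X > Z gives 13/12.
E[X | X > Z] = (13/12) / (5/22) = 143/30.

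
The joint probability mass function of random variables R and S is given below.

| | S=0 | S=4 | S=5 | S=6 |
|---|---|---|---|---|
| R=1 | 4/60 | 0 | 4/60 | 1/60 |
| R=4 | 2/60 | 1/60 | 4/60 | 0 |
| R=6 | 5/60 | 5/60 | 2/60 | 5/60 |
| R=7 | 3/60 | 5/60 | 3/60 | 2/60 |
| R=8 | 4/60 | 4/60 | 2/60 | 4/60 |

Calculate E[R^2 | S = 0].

P(S = 0) = 3/10.
Σ R^2·P over the event = 1·(4/60) + 16·(2/60) + 36·(5/60) + 49·(3/60) + 64·(4/60) = 619/60.
E[R^2 | S = 0] = (619/60) / (3/10) = 619/18.

619/18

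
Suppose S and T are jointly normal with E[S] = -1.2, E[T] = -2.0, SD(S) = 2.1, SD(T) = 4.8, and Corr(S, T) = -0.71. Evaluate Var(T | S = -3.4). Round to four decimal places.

11.4255

Var(T | S=x) = (1 − ρ²)·σ_T².
Var(T | S=-3.4) = (4.8)²·(1 − (-0.71)²) = 23.04·0.4959 = 11.4255.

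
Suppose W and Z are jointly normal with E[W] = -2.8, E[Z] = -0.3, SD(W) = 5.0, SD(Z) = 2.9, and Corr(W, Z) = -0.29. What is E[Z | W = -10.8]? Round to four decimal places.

For a bivariate normal, E[Z | W=x] = μ_Z + ρ·(σ_Z/σ_W)·(x − μ_W).
E[Z | W=-10.8] = -0.3 + (-0.29)·(2.9/5.0)·(-10.8 − (-2.8)) = -0.3 + (-0.1682)·(-8) = 1.0456.

1.0456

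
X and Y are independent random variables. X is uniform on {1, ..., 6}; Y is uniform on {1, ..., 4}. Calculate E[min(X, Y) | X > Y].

P(X > Y) = 7/12.
Summing min(X,Y)·P(x,y) over outcomes with X > Y gives 5/4.
E[min(X, Y) | X > Y] = (5/4) / (7/12) = 15/7.

15/7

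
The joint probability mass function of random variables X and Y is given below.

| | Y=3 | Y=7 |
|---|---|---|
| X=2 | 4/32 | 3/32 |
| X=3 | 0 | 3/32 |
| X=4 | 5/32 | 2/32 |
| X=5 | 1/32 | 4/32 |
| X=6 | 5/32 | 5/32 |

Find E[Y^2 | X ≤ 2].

P(X ≤ 2) = 7/32.
Σ Y^2·P over the event = 9·(4/32) + 49·(3/32) = 183/32.
E[Y^2 | X ≤ 2] = (183/32) / (7/32) = 183/7.

183/7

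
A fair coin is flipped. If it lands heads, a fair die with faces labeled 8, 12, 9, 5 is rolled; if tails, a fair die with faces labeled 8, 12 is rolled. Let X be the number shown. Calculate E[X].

37/4

E[X | heads] = (8+12+9+5)/4 = 17/2.
E[X | tails] = (8+12)/2 = 10.
By the law of total expectation,
E[X] = (1/2)·(17/2) + (1/2)·(10) = 37/4.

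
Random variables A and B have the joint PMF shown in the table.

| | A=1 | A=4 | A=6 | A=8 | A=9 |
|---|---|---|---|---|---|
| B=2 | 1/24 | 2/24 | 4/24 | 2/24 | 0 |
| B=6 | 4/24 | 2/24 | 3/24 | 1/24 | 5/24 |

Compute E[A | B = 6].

P(B = 6) = 5/8.
Summing A·P(A=x,B=y) over the conditioning event gives 83/24.
E[A | B = 6] = (83/24) / (5/8) = 83/15.

83/15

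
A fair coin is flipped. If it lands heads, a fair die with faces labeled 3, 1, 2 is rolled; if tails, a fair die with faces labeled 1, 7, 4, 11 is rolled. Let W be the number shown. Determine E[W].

E[W | heads] = (3+1+2)/3 = 2.
E[W | tails] = (1+7+4+11)/4 = 23/4.
E[W] = (1/2)·(2) + (1/2)·(23/4) = 31/8.

31/8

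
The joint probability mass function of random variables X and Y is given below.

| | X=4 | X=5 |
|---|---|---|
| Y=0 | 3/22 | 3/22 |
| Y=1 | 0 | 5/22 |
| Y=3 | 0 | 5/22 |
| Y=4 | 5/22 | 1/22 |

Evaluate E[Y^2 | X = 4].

10

P(X = 4) = 4/11.
Summing Y^2·P(X=x,Y=y) over the conditioning event gives 40/11.
E[Y^2 | X = 4] = (40/11) / (4/11) = 10.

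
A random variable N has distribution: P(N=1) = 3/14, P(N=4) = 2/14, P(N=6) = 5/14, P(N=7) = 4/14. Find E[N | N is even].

P(N is even) = 1/2.
Σ over the event: 4·1/7 + 6·5/14 = 19/7.
E[N | N is even] = (19/7) / (1/2) = 38/7.

38/7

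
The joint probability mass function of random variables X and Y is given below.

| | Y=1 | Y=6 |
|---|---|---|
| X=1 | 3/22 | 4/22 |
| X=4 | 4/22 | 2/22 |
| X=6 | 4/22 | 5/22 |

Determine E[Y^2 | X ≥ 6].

P(X ≥ 6) = 9/22.
Σ Y^2·P over the event = 1·(4/22) + 36·(5/22) = 92/11.
E[Y^2 | X ≥ 6] = (92/11) / (9/22) = 184/9.

184/9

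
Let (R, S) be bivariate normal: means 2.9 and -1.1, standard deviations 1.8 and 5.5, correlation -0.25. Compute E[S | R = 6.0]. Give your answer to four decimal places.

-3.4681

E[S | R=x] = μ_S + ρ(σ_S/σ_R)(x − μ_R) for jointly normal variables.
E[S | R=6.0] = -1.1 + (-0.25)·(5.5/1.8)·(6.0 − (2.9)) = -1.1 + (-0.76389)·(3.1) = -3.4681.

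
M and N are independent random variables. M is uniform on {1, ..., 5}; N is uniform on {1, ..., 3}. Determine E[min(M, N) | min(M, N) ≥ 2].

19/8

Outcomes with min(M, N) ≥ 2: (2,2), (2,3), (3,2), (3,3), (4,2), (4,3), (5,2), (5,3), each with probability 1/15.
E[min(M, N) | min(M, N) ≥ 2] = (2 + 2 + 2 + 3 + 2 + 3 + 2 + 3) / 8 = 19/8.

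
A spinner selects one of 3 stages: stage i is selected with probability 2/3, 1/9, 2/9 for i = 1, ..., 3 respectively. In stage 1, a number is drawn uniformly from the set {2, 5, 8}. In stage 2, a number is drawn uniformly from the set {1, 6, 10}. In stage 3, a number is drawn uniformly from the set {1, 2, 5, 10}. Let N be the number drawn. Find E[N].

E[N | stage 1] = (2+5+8)/3 = 5.
E[N | stage 2] = (1+6+10)/3 = 17/3.
E[N | stage 3] = (1+2+5+10)/4 = 9/2.
By the law of total expectation,
E[N] = (2/3)·(5) + (1/9)·(17/3) + (2/9)·(9/2) = 134/27.

134/27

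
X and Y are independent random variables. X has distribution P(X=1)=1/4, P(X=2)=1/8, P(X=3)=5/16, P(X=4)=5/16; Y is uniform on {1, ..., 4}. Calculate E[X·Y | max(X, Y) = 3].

38/7

P(max(X, Y) = 3) = 21/64.
Summing XY·P(x,y) over outcomes with max(X, Y) = 3 gives 57/32.
E[X·Y | max(X, Y) = 3] = (57/32) / (21/64) = 38/7.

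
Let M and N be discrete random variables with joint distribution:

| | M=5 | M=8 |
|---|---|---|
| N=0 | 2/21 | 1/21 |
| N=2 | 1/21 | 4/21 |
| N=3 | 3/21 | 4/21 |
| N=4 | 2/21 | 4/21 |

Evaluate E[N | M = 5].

19/8

P(M = 5) = 8/21.
Σ N·P over the event = 0·(2/21) + 2·(1/21) + 3·(3/21) + 4·(2/21) = 19/21.
E[N | M = 5] = (19/21) / (8/21) = 19/8.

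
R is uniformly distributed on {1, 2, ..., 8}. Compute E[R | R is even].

5

Given R is even, R is equally likely to be any of {2, 4, 6, 8}.
E[R | R is even] = (2 + 4 + 6 + 8) / 4 = 5.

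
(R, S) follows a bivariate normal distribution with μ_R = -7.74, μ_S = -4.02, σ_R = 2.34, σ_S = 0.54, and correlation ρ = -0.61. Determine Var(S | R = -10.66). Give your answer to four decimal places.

Var(S | R=x) = (1 − ρ²)·σ_S².
Var(S | R=-10.66) = (0.54)²·(1 − (-0.61)²) = 0.2916·0.6279 = 0.1831.

0.1831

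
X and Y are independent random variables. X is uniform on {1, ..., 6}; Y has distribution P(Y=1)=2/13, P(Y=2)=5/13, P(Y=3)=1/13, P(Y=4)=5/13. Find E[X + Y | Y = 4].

15/2

P(Y = 4) = 5/13.
Summing (X+Y)·P(x,y) over outcomes with Y = 4 gives 75/26.
E[X + Y | Y = 4] = (75/26) / (5/13) = 15/2.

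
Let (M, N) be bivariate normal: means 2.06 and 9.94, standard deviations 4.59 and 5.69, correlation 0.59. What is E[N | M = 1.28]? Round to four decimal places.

E[N | M=x] = μ_N + ρ(σ_N/σ_M)(x − μ_M) for jointly normal variables.
E[N | M=1.28] = 9.94 + (0.59)·(5.69/4.59)·(1.28 − (2.06)) = 9.94 + (0.73139)·(-0.78) = 9.3695.

9.3695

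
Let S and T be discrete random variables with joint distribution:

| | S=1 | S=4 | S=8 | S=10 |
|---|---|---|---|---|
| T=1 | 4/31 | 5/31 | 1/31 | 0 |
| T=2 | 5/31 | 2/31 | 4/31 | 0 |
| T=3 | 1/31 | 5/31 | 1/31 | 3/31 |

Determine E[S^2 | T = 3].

89/2

P(T = 3) = 10/31.
Summing S^2·P(S=x,T=y) over the conditioning event gives 445/31.
E[S^2 | T = 3] = (445/31) / (10/31) = 89/2.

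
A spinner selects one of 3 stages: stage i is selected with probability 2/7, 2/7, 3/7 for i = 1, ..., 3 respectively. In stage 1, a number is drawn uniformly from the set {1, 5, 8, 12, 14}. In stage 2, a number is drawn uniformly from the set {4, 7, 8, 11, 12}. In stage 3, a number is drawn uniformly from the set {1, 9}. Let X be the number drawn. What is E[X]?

E[X | stage 1] = (1+5+8+12+14)/5 = 8.
E[X | stage 2] = (4+7+8+11+12)/5 = 42/5.
E[X | stage 3] = (1+9)/2 = 5.
E[X] = (2/7)·(8) + (2/7)·(42/5) + (3/7)·(5) = 239/35.

239/35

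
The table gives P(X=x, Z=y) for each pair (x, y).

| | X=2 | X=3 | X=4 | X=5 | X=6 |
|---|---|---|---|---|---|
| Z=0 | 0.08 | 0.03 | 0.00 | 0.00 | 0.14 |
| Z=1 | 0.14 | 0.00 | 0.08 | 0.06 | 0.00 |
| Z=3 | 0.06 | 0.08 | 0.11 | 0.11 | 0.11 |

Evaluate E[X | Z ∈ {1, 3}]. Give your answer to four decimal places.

P(Z ∈ {1, 3}) = 0.75.
Σ X·P over the event = 2·(0.14) + 2·(0.06) + 3·(0.08) + 4·(0.08) + 4·(0.11) + 5·(0.06) + 5·(0.11) + 6·(0.11) = 2.91.
E[X | Z ∈ {1, 3}] = (2.91) / (0.75) = 3.8800.

3.8800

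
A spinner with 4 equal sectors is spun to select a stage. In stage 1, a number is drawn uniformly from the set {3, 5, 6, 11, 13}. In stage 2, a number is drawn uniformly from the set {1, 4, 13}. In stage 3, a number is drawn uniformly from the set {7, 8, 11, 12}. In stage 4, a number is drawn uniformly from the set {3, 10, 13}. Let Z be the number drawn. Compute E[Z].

E[Z | stage 1] = (3+5+6+11+13)/5 = 38/5.
E[Z | stage 2] = (1+4+13)/3 = 6.
E[Z | stage 3] = (7+8+11+12)/4 = 19/2.
E[Z | stage 4] = (3+10+13)/3 = 26/3.
By the law of total expectation,
E[Z] = (1/4)·(38/5) + (1/4)·(6) + (1/4)·(19/2) + (1/4)·(26/3) = 953/120.

953/120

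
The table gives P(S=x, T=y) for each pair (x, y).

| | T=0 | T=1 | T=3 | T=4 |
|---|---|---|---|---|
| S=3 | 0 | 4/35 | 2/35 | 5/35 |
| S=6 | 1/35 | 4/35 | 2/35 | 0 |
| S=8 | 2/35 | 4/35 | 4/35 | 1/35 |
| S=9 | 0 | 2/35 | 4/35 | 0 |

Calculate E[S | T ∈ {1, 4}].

P(T ∈ {1, 4}) = 4/7.
Σ S·P over the event = 3·(4/35) + 3·(5/35) + 6·(4/35) + 8·(4/35) + 8·(1/35) + 9·(2/35) = 109/35.
E[S | T ∈ {1, 4}] = (109/35) / (4/7) = 109/20.

109/20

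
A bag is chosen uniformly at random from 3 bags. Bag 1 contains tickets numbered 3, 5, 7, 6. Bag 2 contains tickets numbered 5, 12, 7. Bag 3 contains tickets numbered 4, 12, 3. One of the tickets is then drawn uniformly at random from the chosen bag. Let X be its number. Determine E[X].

235/36

E[X | bag 1] = (3+5+7+6)/4 = 21/4.
E[X | bag 2] = (5+12+7)/3 = 8.
E[X | bag 3] = (4+12+3)/3 = 19/3.
E[X] = (1/3)·(21/4) + (1/3)·(8) + (1/3)·(19/3) = 235/36.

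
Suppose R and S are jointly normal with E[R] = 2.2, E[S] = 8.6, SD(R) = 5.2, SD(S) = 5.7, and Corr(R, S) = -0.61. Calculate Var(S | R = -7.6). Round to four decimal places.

For a bivariate normal, Var(S | R=x) = σ_S²(1 − ρ²).
Var(S | R=-7.6) = (5.7)²·(1 − (-0.61)²) = 32.49·0.6279 = 20.4005.

20.4005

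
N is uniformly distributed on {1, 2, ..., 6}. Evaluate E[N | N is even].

Given N is even, N is equally likely to be any of {2, 4, 6}.
E[N | N is even] = (2 + 4 + 6) / 3 = 4.

4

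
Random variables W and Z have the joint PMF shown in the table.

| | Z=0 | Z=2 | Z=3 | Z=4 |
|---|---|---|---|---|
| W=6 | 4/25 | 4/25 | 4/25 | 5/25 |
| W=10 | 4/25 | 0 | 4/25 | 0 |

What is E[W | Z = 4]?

6

P(Z = 4) = 1/5.
Σ W·P over the event = 6·(5/25) = 6/5.
E[W | Z = 4] = (6/5) / (1/5) = 6.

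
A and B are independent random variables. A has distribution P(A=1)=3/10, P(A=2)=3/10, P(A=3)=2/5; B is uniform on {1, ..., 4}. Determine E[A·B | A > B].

P(A > B) = 11/40.
Summing AB·P(x,y) over outcomes with A > B gives 21/20.
E[A·B | A > B] = (21/20) / (11/40) = 42/11.

42/11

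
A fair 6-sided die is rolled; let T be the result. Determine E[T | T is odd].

3

Given T is odd, T is equally likely to be any of {1, 3, 5}.
E[T | T is odd] = (1 + 3 + 5) / 3 = 3.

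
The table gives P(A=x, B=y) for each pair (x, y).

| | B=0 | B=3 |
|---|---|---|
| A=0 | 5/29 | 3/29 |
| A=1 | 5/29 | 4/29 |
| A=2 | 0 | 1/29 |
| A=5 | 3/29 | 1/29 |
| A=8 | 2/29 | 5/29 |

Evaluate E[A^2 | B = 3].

P(B = 3) = 14/29.
Σ A^2·P over the event = 0·(3/29) + 1·(4/29) + 4·(1/29) + 25·(1/29) + 64·(5/29) = 353/29.
E[A^2 | B = 3] = (353/29) / (14/29) = 353/14.

353/14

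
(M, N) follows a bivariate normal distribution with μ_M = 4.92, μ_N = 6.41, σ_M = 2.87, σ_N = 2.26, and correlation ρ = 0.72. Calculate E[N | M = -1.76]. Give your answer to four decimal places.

The regression of N on M has slope ρ·σ_N/σ_M and passes through (μ_M, μ_N).
E[N | M=-1.76] = 6.41 + (0.72)·(2.26/2.87)·(-1.76 − (4.92)) = 6.41 + (0.56697)·(-6.68) = 2.6226.

2.6226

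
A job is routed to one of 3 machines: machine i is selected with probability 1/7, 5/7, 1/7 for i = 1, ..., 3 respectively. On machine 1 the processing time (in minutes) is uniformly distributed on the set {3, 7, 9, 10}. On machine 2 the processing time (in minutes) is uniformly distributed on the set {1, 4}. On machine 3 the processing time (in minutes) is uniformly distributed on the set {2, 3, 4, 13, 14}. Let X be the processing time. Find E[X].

E[X | machine 1] = (3+7+9+10)/4 = 29/4.
E[X | machine 2] = (1+4)/2 = 5/2.
E[X | machine 3] = (2+3+4+13+14)/5 = 36/5.
By the law of total expectation,
E[X] = (1/7)·(29/4) + (5/7)·(5/2) + (1/7)·(36/5) = 77/20.

77/20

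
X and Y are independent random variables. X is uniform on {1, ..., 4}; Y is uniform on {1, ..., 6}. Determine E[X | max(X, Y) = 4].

22/7

P(max(X, Y) = 4) = 7/24.
Summing X·P(x,y) over outcomes with max(X, Y) = 4 gives 11/12.
E[X | max(X, Y) = 4] = (11/12) / (7/24) = 22/7.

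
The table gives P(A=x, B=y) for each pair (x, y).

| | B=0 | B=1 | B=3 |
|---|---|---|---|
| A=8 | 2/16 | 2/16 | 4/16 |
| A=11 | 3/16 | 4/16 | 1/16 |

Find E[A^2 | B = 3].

377/5

P(B = 3) = 5/16.
Σ A^2·P over the event = 64·(4/16) + 121·(1/16) = 377/16.
E[A^2 | B = 3] = (377/16) / (5/16) = 377/5.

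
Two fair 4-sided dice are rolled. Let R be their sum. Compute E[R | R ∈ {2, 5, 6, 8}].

P(R ∈ {2, 5, 6, 8}) = 9/16.
Σ over the event: 2·1/16 + 5·1/4 + 6·3/16 + 8·1/16 = 3.
E[R | R ∈ {2, 5, 6, 8}] = (3) / (9/16) = 16/3.

16/3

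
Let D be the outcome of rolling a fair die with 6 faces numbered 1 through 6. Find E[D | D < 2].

1

Given D < 2, D is equally likely to be any of {1}.
E[D | D < 2] = (1) / 1 = 1.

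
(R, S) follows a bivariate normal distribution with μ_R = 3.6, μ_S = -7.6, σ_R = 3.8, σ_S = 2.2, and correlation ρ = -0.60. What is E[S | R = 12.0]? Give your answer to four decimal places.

-10.5179

For a bivariate normal, E[S | R=x] = μ_S + ρ·(σ_S/σ_R)·(x − μ_R).
E[S | R=12.0] = -7.6 + (-0.60)·(2.2/3.8)·(12.0 − (3.6)) = -7.6 + (-0.34737)·(8.4) = -10.5179.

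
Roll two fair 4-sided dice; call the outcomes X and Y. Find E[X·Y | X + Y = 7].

12

P(X + Y = 7) = 1/8.
Summing XY·P(x,y) over outcomes with X + Y = 7 gives 3/2.
E[X·Y | X + Y = 7] = (3/2) / (1/8) = 12.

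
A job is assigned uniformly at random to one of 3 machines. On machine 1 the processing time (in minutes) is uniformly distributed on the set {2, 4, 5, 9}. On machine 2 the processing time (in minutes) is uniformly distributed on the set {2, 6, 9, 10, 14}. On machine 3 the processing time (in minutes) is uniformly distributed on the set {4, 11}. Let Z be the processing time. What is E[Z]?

E[Z | machine 1] = (2+4+5+9)/4 = 5.
E[Z | machine 2] = (2+6+9+10+14)/5 = 41/5.
E[Z | machine 3] = (4+11)/2 = 15/2.
By the law of total expectation,
E[Z] = (1/3)·(5) + (1/3)·(41/5) + (1/3)·(15/2) = 69/10.

69/10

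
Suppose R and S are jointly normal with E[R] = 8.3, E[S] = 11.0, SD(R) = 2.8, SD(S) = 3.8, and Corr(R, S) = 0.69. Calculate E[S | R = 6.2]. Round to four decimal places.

For a bivariate normal, E[S | R=x] = μ_S + ρ·(σ_S/σ_R)·(x − μ_R).
E[S | R=6.2] = 11.0 + (0.69)·(3.8/2.8)·(6.2 − (8.3)) = 11.0 + (0.93643)·(-2.1) = 9.0335.

9.0335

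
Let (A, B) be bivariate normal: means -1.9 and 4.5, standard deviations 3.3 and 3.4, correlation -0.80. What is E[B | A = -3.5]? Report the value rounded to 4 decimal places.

5.8188

The regression of B on A has slope ρ·σ_B/σ_A and passes through (μ_A, μ_B).
E[B | A=-3.5] = 4.5 + (-0.80)·(3.4/3.3)·(-3.5 − (-1.9)) = 4.5 + (-0.82424)·(-1.6) = 5.8188.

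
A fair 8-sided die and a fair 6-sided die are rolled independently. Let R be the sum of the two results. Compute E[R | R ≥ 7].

P(R ≥ 7) = 11/16.
Σ over the event: 7·1/8 + 8·1/8 + 9·1/8 + 10·5/48 + 11·1/12 + 12·1/16 + 13·1/24 + 14·1/48 = 157/24.
E[R | R ≥ 7] = (157/24) / (11/16) = 314/33.

314/33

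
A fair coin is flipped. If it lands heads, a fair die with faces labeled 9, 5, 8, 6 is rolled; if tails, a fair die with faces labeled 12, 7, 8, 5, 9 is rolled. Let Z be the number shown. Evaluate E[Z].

E[Z | heads] = (9+5+8+6)/4 = 7.
E[Z | tails] = (12+7+8+5+9)/5 = 41/5.
By the law of total expectation,
E[Z] = (1/2)·(7) + (1/2)·(41/5) = 38/5.

38/5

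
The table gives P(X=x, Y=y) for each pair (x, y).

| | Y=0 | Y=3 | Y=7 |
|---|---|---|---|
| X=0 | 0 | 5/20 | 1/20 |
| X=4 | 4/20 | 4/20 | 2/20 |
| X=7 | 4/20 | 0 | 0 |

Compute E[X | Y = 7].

8/3

P(Y = 7) = 3/20.
Σ X·P over the event = 0·(1/20) + 4·(2/20) = 2/5.
E[X | Y = 7] = (2/5) / (3/20) = 8/3.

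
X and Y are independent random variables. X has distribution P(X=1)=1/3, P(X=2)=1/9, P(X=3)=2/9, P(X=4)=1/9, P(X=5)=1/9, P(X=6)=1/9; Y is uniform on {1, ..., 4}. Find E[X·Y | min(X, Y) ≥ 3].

147/10

P(min(X, Y) ≥ 3) = 5/18.
Summing XY·P(x,y) over outcomes with min(X, Y) ≥ 3 gives 49/12.
E[X·Y | min(X, Y) ≥ 3] = (49/12) / (5/18) = 147/10.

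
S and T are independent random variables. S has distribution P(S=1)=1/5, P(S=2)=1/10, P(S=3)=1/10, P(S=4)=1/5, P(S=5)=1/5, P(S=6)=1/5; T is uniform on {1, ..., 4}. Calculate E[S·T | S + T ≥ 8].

P(S + T ≥ 8) = 3/10.
Summing ST·P(x,y) over outcomes with S + T ≥ 8 gives 21/4.
E[S·T | S + T ≥ 8] = (21/4) / (3/10) = 35/2.

35/2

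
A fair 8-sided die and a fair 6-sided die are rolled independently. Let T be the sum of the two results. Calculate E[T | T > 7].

P(T > 7) = 9/16.
Σ over the event: 8·1/8 + 9·1/8 + 10·5/48 + 11·1/12 + 12·1/16 + 13·1/24 + 14·1/48 = 17/3.
E[T | T > 7] = (17/3) / (9/16) = 272/27.

272/27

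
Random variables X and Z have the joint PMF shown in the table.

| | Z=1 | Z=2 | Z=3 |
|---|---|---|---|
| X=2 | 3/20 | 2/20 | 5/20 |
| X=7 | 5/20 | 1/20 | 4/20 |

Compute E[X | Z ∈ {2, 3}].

P(Z ∈ {2, 3}) = 3/5.
Σ X·P over the event = 2·(2/20) + 2·(5/20) + 7·(1/20) + 7·(4/20) = 49/20.
E[X | Z ∈ {2, 3}] = (49/20) / (3/5) = 49/12.

49/12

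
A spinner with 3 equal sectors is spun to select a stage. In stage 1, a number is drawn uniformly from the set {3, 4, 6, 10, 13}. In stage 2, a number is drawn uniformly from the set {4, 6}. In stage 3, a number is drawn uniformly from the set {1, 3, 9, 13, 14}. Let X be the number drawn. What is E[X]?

101/15

E[X | stage 1] = (3+4+6+10+13)/5 = 36/5.
E[X | stage 2] = (4+6)/2 = 5.
E[X | stage 3] = (1+3+9+13+14)/5 = 8.
E[X] = (1/3)·(36/5) + (1/3)·(5) + (1/3)·(8) = 101/15.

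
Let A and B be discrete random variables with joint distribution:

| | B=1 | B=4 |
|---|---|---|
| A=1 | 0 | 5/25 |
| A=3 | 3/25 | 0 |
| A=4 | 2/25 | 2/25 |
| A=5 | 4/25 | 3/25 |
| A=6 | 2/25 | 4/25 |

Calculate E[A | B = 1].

49/11

P(B = 1) = 11/25.
Summing A·P(A=x,B=y) over the conditioning event gives 49/25.
E[A | B = 1] = (49/25) / (11/25) = 49/11.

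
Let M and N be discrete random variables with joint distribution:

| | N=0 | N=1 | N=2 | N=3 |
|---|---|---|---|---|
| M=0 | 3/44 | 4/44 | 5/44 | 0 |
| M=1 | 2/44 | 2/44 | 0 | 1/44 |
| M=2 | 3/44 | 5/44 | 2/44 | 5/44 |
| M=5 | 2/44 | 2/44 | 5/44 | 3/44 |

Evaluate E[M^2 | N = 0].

P(N = 0) = 5/22.
Σ M^2·P over the event = 0·(3/44) + 1·(2/44) + 4·(3/44) + 25·(2/44) = 16/11.
E[M^2 | N = 0] = (16/11) / (5/22) = 32/5.

32/5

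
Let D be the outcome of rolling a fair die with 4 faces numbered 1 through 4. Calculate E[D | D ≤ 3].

2

Given D ≤ 3, D is equally likely to be any of {1, 2, 3}.
E[D | D ≤ 3] = (1 + 2 + 3) / 3 = 2.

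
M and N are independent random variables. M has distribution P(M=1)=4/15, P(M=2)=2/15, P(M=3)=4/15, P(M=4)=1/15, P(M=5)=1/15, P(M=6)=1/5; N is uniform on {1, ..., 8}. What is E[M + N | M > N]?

P(M > N) = 4/15.
Summing (M+N)·P(x,y) over outcomes with M > N gives 15/8.
E[M + N | M > N] = (15/8) / (4/15) = 225/32.

225/32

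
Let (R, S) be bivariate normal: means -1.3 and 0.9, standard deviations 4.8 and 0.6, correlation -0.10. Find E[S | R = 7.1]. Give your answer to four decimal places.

E[S | R=x] = μ_S + ρ(σ_S/σ_R)(x − μ_R) for jointly normal variables.
E[S | R=7.1] = 0.9 + (-0.10)·(0.6/4.8)·(7.1 − (-1.3)) = 0.9 + (-0.0125)·(8.4) = 0.7950.

0.7950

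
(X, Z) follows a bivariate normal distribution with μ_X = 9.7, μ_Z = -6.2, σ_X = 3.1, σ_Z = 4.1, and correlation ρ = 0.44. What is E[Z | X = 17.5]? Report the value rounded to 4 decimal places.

For a bivariate normal, E[Z | X=x] = μ_Z + ρ·(σ_Z/σ_X)·(x − μ_X).
E[Z | X=17.5] = -6.2 + (0.44)·(4.1/3.1)·(17.5 − (9.7)) = -6.2 + (0.58194)·(7.8) = -1.6609.

-1.6609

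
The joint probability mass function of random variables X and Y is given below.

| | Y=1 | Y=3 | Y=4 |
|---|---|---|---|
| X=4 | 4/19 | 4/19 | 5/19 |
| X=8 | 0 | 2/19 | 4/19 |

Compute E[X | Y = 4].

P(Y = 4) = 9/19.
Summing X·P(X=x,Y=y) over the conditioning event gives 52/19.
E[X | Y = 4] = (52/19) / (9/19) = 52/9.

52/9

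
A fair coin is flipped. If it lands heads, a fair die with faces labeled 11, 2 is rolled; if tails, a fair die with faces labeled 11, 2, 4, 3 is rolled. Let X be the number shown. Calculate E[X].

E[X | heads] = (11+2)/2 = 13/2.
E[X | tails] = (11+2+4+3)/4 = 5.
E[X] = (1/2)·(13/2) + (1/2)·(5) = 23/4.

23/4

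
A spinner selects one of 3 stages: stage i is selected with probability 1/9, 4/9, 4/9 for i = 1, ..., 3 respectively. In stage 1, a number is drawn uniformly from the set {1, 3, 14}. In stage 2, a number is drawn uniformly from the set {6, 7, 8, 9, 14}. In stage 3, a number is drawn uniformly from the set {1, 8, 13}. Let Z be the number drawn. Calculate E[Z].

1058/135

E[Z | stage 1] = (1+3+14)/3 = 6.
E[Z | stage 2] = (6+7+8+9+14)/5 = 44/5.
E[Z | stage 3] = (1+8+13)/3 = 22/3.
E[Z] = (1/9)·(6) + (4/9)·(44/5) + (4/9)·(22/3) = 1058/135.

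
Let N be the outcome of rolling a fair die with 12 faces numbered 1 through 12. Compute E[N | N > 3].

Given N > 3, N is equally likely to be any of {4, 5, 6, 7, 8, 9, 10, 11, 12}.
E[N | N > 3] = (4 + 5 + 6 + 7 + 8 + 9 + 10 + 11 + 12) / 9 = 8.

8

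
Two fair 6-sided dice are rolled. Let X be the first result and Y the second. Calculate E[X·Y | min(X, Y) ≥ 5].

Outcomes with min(X, Y) ≥ 5: (5,5), (5,6), (6,5), (6,6), each with probability 1/36.
E[X·Y | min(X, Y) ≥ 5] = (25 + 30 + 30 + 36) / 4 = 121/4.

121/4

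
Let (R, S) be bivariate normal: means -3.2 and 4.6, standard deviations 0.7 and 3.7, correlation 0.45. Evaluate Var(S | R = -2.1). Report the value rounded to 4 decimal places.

10.9178

Var(S | R=x) = (1 − ρ²)·σ_S².
Var(S | R=-2.1) = (3.7)²·(1 − (0.45)²) = 13.69·0.7975 = 10.9178.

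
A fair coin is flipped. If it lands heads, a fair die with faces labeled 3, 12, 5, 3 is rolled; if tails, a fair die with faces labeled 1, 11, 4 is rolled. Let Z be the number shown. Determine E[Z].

E[Z | heads] = (3+12+5+3)/4 = 23/4.
E[Z | tails] = (1+11+4)/3 = 16/3.
E[Z] = (1/2)·(23/4) + (1/2)·(16/3) = 133/24.

133/24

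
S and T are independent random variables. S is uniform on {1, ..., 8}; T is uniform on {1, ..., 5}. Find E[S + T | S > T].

P(S > T) = 5/8.
Summing (S+T)·P(x,y) over outcomes with S > T gives 21/4.
E[S + T | S > T] = (21/4) / (5/8) = 42/5.

42/5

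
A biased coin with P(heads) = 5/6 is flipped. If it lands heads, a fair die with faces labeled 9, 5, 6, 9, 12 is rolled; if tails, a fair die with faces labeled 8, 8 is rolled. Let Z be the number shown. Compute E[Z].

49/6

E[Z | heads] = (9+5+6+9+12)/5 = 41/5.
E[Z | tails] = (8+8)/2 = 8.
By the law of total expectation,
E[Z] = (5/6)·(41/5) + (1/6)·(8) = 49/6.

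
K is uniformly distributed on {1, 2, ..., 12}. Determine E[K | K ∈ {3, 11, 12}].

P(K ∈ {3, 11, 12}) = 1/4.
Σ over the event: 3·1/12 + 11·1/12 + 12·1/12 = 13/6.
E[K | K ∈ {3, 11, 12}] = (13/6) / (1/4) = 26/3.

26/3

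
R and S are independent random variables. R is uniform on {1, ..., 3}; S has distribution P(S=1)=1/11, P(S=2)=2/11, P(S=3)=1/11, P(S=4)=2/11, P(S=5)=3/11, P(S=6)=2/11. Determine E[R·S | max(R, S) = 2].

P(max(R, S) = 2) = 5/33.
Summing RS·P(x,y) over outcomes with max(R, S) = 2 gives 14/33.
E[R·S | max(R, S) = 2] = (14/33) / (5/33) = 14/5.

14/5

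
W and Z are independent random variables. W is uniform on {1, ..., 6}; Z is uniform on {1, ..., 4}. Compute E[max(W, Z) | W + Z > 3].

89/21

P(W + Z > 3) = 7/8.
Summing max(W,Z)·P(x,y) over outcomes with W + Z > 3 gives 89/24.
E[max(W, Z) | W + Z > 3] = (89/24) / (7/8) = 89/21.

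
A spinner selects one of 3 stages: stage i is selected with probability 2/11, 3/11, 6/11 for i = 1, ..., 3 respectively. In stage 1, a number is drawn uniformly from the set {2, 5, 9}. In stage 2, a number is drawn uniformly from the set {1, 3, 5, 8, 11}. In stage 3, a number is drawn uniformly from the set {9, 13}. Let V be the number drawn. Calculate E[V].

1402/165

E[V | stage 1] = (2+5+9)/3 = 16/3.
E[V | stage 2] = (1+3+5+8+11)/5 = 28/5.
E[V | stage 3] = (9+13)/2 = 11.
By the law of total expectation,
E[V] = (2/11)·(16/3) + (3/11)·(28/5) + (6/11)·(11) = 1402/165.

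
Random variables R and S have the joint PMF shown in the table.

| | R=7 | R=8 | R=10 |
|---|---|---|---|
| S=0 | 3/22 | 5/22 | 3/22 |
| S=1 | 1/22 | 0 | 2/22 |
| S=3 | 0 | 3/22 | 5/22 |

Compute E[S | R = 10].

17/10

P(R = 10) = 5/11.
Σ S·P over the event = 0·(3/22) + 1·(2/22) + 3·(5/22) = 17/22.
E[S | R = 10] = (17/22) / (5/11) = 17/10.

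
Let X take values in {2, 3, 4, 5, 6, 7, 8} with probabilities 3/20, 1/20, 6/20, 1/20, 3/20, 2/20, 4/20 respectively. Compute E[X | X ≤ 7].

P(X ≤ 7) = 4/5.
Σ over the event: 2·3/20 + 3·1/20 + 4·3/10 + 5·1/20 + 6·3/20 + 7·1/10 = 7/2.
E[X | X ≤ 7] = (7/2) / (4/5) = 35/8.

35/8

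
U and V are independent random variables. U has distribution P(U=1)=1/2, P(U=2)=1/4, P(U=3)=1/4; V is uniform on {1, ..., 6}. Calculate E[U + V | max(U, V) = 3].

14/3

P(max(U, V) = 3) = 1/4.
Summing (U+V)·P(x,y) over outcomes with max(U, V) = 3 gives 7/6.
E[U + V | max(U, V) = 3] = (7/6) / (1/4) = 14/3.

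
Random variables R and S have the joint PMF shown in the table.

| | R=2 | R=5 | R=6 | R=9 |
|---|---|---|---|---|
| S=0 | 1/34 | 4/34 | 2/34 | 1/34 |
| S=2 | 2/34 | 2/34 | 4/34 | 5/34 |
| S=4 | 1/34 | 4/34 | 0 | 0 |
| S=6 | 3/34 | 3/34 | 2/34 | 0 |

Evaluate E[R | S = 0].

P(S = 0) = 4/17.
Summing R·P(R=x,S=y) over the conditioning event gives 43/34.
E[R | S = 0] = (43/34) / (4/17) = 43/8.

43/8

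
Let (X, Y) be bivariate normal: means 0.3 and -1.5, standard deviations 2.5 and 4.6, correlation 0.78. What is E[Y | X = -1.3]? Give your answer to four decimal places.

-3.7963

E[Y | X=x] = μ_Y + ρ(σ_Y/σ_X)(x − μ_X) for jointly normal variables.
E[Y | X=-1.3] = -1.5 + (0.78)·(4.6/2.5)·(-1.3 − (0.3)) = -1.5 + (1.4352)·(-1.6) = -3.7963.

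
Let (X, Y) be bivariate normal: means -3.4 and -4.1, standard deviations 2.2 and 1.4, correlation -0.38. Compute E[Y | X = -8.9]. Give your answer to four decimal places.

-2.7700

E[Y | X=x] = μ_Y + ρ(σ_Y/σ_X)(x − μ_X) for jointly normal variables.
E[Y | X=-8.9] = -4.1 + (-0.38)·(1.4/2.2)·(-8.9 − (-3.4)) = -4.1 + (-0.24182)·(-5.5) = -2.7700.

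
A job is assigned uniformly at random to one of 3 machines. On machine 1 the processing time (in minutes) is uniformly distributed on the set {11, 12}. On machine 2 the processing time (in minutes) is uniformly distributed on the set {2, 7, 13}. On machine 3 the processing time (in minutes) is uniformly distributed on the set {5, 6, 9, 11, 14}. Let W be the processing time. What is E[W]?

167/18

E[W | machine 1] = (11+12)/2 = 23/2.
E[W | machine 2] = (2+7+13)/3 = 22/3.
E[W | machine 3] = (5+6+9+11+14)/5 = 9.
By the law of total expectation,
E[W] = (1/3)·(23/2) + (1/3)·(22/3) + (1/3)·(9) = 167/18.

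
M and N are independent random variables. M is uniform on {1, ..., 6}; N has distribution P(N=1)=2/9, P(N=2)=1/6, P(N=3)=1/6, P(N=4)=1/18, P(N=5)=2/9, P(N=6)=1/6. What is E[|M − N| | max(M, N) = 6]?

P(max(M, N) = 6) = 11/36.
Summing |M−N|·P(x,y) over outcomes with max(M, N) = 6 gives 23/27.
E[|M − N| | max(M, N) = 6] = (23/27) / (11/36) = 92/33.

92/33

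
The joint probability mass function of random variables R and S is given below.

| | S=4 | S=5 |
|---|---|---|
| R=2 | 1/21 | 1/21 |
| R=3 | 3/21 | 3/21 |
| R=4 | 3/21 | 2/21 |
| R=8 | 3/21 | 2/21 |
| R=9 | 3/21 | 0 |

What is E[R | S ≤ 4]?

74/13

P(S ≤ 4) = 13/21.
Σ R·P over the event = 2·(1/21) + 3·(3/21) + 4·(3/21) + 8·(3/21) + 9·(3/21) = 74/21.
E[R | S ≤ 4] = (74/21) / (13/21) = 74/13.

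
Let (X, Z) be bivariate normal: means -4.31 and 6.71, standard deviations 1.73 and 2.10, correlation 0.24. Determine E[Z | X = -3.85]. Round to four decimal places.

E[Z | X=x] = μ_Z + ρ(σ_Z/σ_X)(x − μ_X) for jointly normal variables.
E[Z | X=-3.85] = 6.71 + (0.24)·(2.10/1.73)·(-3.85 − (-4.31)) = 6.71 + (0.29133)·(0.46) = 6.8440.

6.8440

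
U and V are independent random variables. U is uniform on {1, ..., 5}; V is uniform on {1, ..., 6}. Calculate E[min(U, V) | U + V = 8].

3

Outcomes with U + V = 8: (2,6), (3,5), (4,4), (5,3), each with probability 1/30.
E[min(U, V) | U + V = 8] = (2 + 3 + 4 + 3) / 4 = 3.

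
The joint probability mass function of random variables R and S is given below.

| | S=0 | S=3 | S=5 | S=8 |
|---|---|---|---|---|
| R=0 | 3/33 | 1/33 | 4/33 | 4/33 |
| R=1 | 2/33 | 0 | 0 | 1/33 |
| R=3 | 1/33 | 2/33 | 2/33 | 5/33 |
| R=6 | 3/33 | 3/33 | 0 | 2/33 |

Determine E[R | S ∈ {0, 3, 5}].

53/21

P(S ∈ {0, 3, 5}) = 7/11.
Summing R·P(R=x,S=y) over the conditioning event gives 53/33.
E[R | S ∈ {0, 3, 5}] = (53/33) / (7/11) = 53/21.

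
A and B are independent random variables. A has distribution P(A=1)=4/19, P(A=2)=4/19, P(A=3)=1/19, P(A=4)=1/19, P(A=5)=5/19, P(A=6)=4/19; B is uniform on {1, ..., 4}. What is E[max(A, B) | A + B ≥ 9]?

P(A + B ≥ 9) = 13/76.
Summing max(A,B)·P(x,y) over outcomes with A + B ≥ 9 gives 73/76.
E[max(A, B) | A + B ≥ 9] = (73/76) / (13/76) = 73/13.

73/13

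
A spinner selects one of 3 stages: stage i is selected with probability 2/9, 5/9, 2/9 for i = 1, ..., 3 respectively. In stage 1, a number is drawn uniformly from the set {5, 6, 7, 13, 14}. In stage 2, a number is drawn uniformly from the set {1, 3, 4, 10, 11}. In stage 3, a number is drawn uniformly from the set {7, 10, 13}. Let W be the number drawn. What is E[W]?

E[W | stage 1] = (5+6+7+13+14)/5 = 9.
E[W | stage 2] = (1+3+4+10+11)/5 = 29/5.
E[W | stage 3] = (7+10+13)/3 = 10.
By the law of total expectation,
E[W] = (2/9)·(9) + (5/9)·(29/5) + (2/9)·(10) = 67/9.

67/9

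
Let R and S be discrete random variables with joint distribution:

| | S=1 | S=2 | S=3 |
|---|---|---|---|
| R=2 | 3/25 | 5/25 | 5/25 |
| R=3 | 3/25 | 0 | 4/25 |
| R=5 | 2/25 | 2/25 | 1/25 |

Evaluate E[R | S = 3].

P(S = 3) = 2/5.
Σ R·P over the event = 2·(5/25) + 3·(4/25) + 5·(1/25) = 27/25.
E[R | S = 3] = (27/25) / (2/5) = 27/10.

27/10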